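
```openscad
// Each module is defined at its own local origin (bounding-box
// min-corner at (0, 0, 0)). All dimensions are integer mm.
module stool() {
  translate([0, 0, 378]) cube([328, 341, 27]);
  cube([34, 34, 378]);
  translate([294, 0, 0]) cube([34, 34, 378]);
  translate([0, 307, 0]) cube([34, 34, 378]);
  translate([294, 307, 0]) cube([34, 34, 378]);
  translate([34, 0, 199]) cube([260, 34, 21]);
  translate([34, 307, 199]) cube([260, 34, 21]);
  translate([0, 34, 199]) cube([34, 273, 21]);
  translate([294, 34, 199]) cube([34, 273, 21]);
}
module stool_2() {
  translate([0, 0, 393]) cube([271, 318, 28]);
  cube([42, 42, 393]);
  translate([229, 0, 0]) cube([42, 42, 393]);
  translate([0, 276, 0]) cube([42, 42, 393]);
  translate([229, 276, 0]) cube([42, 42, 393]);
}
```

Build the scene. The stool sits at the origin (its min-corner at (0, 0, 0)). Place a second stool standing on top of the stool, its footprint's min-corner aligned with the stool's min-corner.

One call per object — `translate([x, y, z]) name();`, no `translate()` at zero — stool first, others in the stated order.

stool();
translate([0, 0, 405]) stool_2();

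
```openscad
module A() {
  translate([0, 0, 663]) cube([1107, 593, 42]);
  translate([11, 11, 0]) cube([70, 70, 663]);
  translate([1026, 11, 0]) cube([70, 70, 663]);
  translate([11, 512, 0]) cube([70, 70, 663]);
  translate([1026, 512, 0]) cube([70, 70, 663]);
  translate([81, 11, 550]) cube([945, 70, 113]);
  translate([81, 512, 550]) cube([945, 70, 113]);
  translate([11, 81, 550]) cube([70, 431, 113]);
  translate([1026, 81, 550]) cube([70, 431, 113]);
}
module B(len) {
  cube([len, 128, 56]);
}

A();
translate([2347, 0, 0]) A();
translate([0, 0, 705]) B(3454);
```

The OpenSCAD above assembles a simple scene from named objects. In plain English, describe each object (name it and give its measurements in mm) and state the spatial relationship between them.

A is a table: top 1107 mm (x) × 593 mm (y), 42 mm thick, upper face at z = 705 mm, on four 70×70 mm square legs, each inset 11 mm from the nearest pair of top edges, running from z = 0 to the bottom of the top. Four apron rails, 70 mm thick and 113 mm tall, run between adjacent legs with their top edges flush with the underside of the top and their outer faces flush with the legs' outer faces.

B is a rectangular beam 3454 mm long (x), 128 mm deep (y), 56 mm thick (z).

The beam spans the tops of two tables placed 1240 mm apart, resting at z = 705 mm.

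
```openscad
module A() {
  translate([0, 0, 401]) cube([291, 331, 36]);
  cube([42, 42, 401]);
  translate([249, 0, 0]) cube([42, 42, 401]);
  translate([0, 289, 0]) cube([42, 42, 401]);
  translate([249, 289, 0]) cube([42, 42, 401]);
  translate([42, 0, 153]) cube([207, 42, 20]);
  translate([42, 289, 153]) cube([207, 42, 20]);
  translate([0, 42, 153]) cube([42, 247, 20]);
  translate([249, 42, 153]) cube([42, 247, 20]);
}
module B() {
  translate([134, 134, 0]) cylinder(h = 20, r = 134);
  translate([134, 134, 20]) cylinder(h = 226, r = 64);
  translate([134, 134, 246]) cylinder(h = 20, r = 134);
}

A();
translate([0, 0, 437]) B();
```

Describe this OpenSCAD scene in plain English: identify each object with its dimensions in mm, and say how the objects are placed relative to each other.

A is a simple wooden stool: a rectangular seat 291 mm (x) by 331 mm (y), 36 mm thick, top face at z = 437 mm, on four square legs, each 42×42 mm in cross-section. The legs rest on z = 0, each flush with a corner of the seat. Four stretchers, 42 mm wide and 20 mm tall, connect adjacent legs with their undersides at z = 153 mm, each running between the inner faces of the legs it joins and aligned with the legs' outer faces on the other axis.

B is a spool: two coaxial disc flanges of radius 134 mm and thickness 20 mm, joined by a core cylinder of radius 64 mm and height 226 mm. The lower flange rests on z = 0 and the three cylinders share a vertical axis.

The spool is on top of the stool.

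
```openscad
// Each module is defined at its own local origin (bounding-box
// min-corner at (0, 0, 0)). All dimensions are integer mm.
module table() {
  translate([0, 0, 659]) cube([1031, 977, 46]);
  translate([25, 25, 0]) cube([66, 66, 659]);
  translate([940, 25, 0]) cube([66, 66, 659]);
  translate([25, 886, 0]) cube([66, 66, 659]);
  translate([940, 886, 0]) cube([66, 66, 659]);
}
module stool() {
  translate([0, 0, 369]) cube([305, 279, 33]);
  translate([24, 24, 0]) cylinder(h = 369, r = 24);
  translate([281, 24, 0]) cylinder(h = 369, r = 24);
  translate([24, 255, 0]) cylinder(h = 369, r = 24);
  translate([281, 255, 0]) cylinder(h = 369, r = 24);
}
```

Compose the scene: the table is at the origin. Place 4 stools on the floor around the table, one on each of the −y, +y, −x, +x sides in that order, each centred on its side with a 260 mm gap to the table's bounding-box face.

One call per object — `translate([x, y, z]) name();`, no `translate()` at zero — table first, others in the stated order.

table();
translate([363, -539, 0]) stool();
translate([363, 1237, 0]) stool();
translate([-565, 349, 0]) stool();
translate([1291, 349, 0]) stool();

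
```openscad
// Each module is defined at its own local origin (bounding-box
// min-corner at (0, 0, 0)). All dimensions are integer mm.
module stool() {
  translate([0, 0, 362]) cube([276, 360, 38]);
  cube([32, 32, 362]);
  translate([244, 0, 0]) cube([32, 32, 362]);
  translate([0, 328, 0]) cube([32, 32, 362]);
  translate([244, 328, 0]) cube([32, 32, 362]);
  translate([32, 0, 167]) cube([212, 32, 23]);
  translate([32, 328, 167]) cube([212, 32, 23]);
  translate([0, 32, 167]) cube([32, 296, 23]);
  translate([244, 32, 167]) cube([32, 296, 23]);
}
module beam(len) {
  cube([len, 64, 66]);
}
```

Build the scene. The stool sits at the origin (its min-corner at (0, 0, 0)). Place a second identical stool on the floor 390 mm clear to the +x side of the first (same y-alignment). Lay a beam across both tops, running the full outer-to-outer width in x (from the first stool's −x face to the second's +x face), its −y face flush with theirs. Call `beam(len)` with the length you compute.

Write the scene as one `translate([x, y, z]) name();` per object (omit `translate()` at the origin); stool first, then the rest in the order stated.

stool();
translate([666, 0, 0]) stool();
translate([0, 0, 400]) beam(942);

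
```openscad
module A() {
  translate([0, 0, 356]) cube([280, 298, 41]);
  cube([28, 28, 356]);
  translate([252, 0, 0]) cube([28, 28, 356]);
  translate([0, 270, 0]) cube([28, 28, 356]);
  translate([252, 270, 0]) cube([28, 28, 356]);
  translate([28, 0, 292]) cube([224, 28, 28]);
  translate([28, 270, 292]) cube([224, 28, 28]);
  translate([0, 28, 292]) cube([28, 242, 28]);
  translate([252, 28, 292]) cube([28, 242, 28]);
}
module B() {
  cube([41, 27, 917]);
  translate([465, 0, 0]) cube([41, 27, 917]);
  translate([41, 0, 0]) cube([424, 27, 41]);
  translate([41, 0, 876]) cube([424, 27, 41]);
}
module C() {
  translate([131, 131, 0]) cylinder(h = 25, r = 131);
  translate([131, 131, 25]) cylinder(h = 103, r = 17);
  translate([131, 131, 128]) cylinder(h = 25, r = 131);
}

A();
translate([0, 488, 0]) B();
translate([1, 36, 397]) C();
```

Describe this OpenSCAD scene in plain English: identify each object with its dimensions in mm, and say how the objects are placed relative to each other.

A is a four-legged stool. The seat is a 280×298×41 mm slab whose top surface is at z = 397 mm; four square legs, each 28×28 mm in cross-section, run from the floor (z = 0) to the underside of the seat, each flush with a corner of the seat. Four stretchers, 28 mm wide and 28 mm tall, connect adjacent legs with their undersides at z = 292 mm, each running between the inner faces of the legs it joins and aligned with the legs' outer faces on the other axis.

B is a rectangular picture frame lying in the x–z plane (depth along y). The opening is 424 mm wide (x) by 835 mm tall (z), surrounded by a border 41 mm wide on all four sides. The frame is 27 mm deep and is made of two full-height vertical stiles with two horizontal rails fitted between them.

C is a spool: two coaxial disc flanges of radius 131 mm and thickness 25 mm, joined by a core cylinder of radius 17 mm and height 103 mm. The lower flange rests on z = 0 and the three cylinders share a vertical axis.

The picture frame is on the floor beside the stool on its +y side. The spool is on top of the stool.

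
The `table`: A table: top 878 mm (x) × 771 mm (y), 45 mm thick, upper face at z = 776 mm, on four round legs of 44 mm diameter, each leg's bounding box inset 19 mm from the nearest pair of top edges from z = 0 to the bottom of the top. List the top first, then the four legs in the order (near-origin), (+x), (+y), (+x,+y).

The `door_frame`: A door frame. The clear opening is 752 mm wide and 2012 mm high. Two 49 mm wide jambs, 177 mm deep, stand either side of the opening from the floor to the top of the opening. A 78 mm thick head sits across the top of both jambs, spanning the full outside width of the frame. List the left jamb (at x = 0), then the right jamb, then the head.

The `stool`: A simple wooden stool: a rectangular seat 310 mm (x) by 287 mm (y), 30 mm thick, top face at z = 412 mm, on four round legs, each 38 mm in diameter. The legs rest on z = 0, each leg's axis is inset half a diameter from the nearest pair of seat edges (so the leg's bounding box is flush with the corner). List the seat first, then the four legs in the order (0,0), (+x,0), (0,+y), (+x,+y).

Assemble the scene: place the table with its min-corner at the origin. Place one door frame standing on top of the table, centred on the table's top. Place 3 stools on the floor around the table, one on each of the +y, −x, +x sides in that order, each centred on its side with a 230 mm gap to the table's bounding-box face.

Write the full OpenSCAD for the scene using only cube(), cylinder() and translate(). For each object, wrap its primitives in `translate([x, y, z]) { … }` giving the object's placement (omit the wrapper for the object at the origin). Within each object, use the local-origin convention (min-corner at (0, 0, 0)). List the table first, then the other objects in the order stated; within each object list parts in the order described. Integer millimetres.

translate([0, 0, 731]) cube([878, 771, 45]);
translate([41, 41, 0]) cylinder(h = 731, r = 22);
translate([837, 41, 0]) cylinder(h = 731, r = 22);
translate([41, 730, 0]) cylinder(h = 731, r = 22);
translate([837, 730, 0]) cylinder(h = 731, r = 22);
translate([14, 297, 776]) {
  cube([49, 177, 2012]);
  translate([801, 0, 0]) cube([49, 177, 2012]);
  translate([0, 0, 2012]) cube([850, 177, 78]);
}
translate([284, 1001, 0]) {
  translate([0, 0, 382]) cube([310, 287, 30]);
  translate([19, 19, 0]) cylinder(h = 382, r = 19);
  translate([291, 19, 0]) cylinder(h = 382, r = 19);
  translate([19, 268, 0]) cylinder(h = 382, r = 19);
  translate([291, 268, 0]) cylinder(h = 382, r = 19);
}
translate([-540, 242, 0]) {
  translate([0, 0, 382]) cube([310, 287, 30]);
  translate([19, 19, 0]) cylinder(h = 382, r = 19);
  translate([291, 19, 0]) cylinder(h = 382, r = 19);
  translate([19, 268, 0]) cylinder(h = 382, r = 19);
  translate([291, 268, 0]) cylinder(h = 382, r = 19);
}
translate([1108, 242, 0]) {
  translate([0, 0, 382]) cube([310, 287, 30]);
  translate([19, 19, 0]) cylinder(h = 382, r = 19);
  translate([291, 19, 0]) cylinder(h = 382, r = 19);
  translate([19, 268, 0]) cylinder(h = 382, r = 19);
  translate([291, 268, 0]) cylinder(h = 382, r = 19);
}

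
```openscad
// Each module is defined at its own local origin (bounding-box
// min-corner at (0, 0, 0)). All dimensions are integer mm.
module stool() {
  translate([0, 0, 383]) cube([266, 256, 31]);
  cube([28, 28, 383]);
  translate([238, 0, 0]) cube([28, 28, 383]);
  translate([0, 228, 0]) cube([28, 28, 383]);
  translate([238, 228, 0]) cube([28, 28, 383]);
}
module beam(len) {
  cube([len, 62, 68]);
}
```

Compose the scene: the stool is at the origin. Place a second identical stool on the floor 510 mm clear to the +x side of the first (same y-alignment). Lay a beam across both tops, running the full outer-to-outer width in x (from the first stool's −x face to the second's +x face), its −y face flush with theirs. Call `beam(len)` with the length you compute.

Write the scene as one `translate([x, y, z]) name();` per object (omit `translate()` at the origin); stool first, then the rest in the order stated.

stool();
translate([776, 0, 0]) stool();
translate([0, 0, 414]) beam(1042);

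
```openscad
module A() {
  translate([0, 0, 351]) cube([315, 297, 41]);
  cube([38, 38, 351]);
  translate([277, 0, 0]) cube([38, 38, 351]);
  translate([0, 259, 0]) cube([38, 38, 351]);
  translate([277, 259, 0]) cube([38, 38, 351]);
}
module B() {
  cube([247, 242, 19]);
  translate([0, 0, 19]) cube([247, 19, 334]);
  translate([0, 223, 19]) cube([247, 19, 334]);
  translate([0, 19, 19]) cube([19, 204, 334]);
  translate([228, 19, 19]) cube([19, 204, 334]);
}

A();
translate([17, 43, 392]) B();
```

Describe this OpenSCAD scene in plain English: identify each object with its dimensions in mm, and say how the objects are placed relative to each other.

A is a four-legged stool. The seat is 315×297 mm, 41 mm thick, top at z = 392 mm. It stands on four square legs, each 38×38 mm in cross-section, from z = 0 to the seat underside, each flush with a corner of the seat.

B is an open storage box with external size 247×242×353 mm and wall thickness 19 mm (the base is also 19 mm thick). The base covers the whole footprint; the four walls stand on the base, with the y-facing walls full-width and the x-facing walls fitting between their inner faces.

The open box is on top of the stool.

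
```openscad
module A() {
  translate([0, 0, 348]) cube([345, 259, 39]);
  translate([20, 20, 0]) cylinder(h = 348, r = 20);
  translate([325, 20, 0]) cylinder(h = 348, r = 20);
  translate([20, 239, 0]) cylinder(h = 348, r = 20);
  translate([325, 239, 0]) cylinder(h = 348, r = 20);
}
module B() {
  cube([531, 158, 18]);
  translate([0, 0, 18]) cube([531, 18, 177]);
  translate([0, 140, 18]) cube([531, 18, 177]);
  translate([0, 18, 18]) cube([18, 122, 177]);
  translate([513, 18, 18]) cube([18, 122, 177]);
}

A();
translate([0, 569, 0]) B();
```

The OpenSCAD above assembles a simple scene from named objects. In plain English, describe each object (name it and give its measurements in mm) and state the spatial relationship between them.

A is a simple wooden stool: a rectangular seat 345 mm (x) by 259 mm (y), 39 mm thick, top face at z = 387 mm, on four round legs, each 40 mm in diameter. The legs rest on z = 0, each leg's axis is inset half a diameter from the nearest pair of seat edges (so the leg's bounding box is flush with the corner).

B is an open storage box with external size 531×158×195 mm and wall thickness 18 mm (the base is also 18 mm thick). The base covers the whole footprint; the four walls stand on the base, with the y-facing walls full-width and the x-facing walls fitting between their inner faces.

The open box is on the floor beside the stool on its +y side.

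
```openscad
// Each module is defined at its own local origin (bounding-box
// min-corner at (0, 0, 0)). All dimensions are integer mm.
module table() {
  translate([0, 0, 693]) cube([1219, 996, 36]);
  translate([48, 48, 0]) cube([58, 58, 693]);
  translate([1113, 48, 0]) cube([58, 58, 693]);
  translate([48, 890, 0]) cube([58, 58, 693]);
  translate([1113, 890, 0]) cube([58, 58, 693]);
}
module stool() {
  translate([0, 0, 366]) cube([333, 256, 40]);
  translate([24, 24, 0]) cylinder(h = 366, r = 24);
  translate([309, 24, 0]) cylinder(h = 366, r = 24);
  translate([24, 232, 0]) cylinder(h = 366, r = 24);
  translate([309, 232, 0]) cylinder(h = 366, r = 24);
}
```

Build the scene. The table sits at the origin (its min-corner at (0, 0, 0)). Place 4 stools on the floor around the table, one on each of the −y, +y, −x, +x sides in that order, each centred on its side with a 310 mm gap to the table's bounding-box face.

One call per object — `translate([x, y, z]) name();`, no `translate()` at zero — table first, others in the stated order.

table();
translate([443, -566, 0]) stool();
translate([443, 1306, 0]) stool();
translate([-643, 370, 0]) stool();
translate([1529, 370, 0]) stool();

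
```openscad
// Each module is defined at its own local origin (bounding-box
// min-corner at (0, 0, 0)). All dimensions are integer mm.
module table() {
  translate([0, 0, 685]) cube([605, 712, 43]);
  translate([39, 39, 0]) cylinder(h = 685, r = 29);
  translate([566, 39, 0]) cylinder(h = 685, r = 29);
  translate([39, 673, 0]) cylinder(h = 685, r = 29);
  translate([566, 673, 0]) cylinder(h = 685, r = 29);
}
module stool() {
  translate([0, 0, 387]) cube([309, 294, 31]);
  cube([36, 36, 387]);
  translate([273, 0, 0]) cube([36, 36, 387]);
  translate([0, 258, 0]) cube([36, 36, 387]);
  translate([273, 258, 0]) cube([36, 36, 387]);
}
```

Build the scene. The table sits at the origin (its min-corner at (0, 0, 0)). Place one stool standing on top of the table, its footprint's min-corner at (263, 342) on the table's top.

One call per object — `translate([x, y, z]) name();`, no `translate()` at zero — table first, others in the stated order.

table();
translate([263, 342, 728]) stool();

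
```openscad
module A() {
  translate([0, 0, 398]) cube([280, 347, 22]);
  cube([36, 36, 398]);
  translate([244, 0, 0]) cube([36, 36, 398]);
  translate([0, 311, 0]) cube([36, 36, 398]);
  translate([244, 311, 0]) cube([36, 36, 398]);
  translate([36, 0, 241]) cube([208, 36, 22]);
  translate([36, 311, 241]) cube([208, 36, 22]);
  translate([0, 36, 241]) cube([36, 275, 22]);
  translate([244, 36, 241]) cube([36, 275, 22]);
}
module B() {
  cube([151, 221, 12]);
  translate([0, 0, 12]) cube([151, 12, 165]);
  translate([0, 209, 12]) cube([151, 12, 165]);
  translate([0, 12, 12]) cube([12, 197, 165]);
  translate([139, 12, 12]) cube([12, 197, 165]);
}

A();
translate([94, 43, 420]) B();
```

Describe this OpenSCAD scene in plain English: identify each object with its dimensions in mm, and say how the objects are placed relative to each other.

A is a four-legged stool. The seat is 280×347 mm, 22 mm thick, top at z = 420 mm. It stands on four square legs, each 36×36 mm in cross-section, from z = 0 to the seat underside, each flush with a corner of the seat. Four stretchers, 36 mm wide and 22 mm tall, connect adjacent legs with their undersides at z = 241 mm, each running between the inner faces of the legs it joins and aligned with the legs' outer faces on the other axis.

B is an open-topped rectangular box: outside dimensions 151×221×177 mm, with a uniform wall and base thickness of 12 mm. The base is a full 151×221 slab on the floor; four walls sit on top of the base. The front and back walls (the −y and +y sides) span the full width; the two side walls fit between them.

The open box is on top of the stool.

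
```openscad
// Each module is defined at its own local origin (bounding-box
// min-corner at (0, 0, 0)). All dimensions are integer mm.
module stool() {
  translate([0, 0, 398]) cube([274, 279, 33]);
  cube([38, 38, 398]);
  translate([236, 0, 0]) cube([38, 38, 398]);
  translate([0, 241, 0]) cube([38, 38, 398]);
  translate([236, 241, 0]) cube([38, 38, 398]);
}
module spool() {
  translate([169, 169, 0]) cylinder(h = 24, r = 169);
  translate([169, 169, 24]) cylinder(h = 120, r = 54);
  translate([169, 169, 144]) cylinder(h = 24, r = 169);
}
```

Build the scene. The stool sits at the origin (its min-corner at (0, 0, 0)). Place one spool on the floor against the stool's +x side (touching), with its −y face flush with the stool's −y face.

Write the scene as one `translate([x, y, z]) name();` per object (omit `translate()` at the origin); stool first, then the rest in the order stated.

stool();
translate([274, 0, 0]) spool();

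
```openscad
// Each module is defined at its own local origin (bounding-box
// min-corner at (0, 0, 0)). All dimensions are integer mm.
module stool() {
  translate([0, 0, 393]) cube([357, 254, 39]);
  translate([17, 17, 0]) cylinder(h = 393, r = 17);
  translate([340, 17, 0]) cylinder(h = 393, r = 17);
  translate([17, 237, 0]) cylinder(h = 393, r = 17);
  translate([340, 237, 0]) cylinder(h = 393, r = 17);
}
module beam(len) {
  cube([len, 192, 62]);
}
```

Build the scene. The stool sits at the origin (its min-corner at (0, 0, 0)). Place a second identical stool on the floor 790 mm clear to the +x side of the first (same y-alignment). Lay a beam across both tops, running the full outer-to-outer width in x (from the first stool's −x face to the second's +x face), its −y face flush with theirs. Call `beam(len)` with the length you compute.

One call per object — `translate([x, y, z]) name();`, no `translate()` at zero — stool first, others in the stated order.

stool();
translate([1147, 0, 0]) stool();
translate([0, 0, 432]) beam(1504);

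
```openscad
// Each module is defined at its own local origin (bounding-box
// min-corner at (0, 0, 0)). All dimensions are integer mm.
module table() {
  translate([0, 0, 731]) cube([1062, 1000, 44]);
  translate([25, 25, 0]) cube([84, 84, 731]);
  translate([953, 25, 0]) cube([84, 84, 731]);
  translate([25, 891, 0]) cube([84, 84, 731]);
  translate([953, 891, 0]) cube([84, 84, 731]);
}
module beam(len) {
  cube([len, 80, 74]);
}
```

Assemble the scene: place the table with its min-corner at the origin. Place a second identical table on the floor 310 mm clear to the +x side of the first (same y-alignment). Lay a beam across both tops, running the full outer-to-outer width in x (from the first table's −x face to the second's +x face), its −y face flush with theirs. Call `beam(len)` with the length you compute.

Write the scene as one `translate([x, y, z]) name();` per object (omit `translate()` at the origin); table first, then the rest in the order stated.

table();
translate([1372, 0, 0]) table();
translate([0, 0, 775]) beam(2434);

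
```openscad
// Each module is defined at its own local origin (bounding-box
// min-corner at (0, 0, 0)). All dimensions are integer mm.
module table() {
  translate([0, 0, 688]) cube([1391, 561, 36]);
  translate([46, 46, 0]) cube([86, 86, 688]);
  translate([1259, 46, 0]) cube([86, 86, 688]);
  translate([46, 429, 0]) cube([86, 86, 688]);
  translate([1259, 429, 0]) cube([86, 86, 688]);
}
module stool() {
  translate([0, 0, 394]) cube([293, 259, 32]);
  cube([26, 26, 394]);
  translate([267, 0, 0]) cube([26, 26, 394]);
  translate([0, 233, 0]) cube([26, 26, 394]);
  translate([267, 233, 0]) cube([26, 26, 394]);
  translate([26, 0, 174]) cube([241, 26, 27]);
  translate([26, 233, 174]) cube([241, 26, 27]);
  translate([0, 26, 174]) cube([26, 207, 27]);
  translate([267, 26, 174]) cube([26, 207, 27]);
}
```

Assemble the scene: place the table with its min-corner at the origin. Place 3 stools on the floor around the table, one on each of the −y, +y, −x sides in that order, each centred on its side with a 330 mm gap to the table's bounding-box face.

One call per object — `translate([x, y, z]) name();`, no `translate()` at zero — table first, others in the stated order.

table();
translate([549, -589, 0]) stool();
translate([549, 891, 0]) stool();
translate([-623, 151, 0]) stool();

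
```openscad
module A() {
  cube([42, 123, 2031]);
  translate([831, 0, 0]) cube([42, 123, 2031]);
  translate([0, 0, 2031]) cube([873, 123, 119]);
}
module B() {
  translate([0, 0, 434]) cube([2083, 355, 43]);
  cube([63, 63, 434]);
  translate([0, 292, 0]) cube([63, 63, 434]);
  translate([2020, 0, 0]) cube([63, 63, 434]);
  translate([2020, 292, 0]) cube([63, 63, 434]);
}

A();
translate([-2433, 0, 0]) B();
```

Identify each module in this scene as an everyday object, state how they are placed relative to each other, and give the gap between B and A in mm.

The bench's nearest face is 350 mm from the door frame's −x face.

A is a door frame. B is a bench. The bench is on the floor beside the door frame on its −x side. The gap between the bench and the door frame is 350 mm.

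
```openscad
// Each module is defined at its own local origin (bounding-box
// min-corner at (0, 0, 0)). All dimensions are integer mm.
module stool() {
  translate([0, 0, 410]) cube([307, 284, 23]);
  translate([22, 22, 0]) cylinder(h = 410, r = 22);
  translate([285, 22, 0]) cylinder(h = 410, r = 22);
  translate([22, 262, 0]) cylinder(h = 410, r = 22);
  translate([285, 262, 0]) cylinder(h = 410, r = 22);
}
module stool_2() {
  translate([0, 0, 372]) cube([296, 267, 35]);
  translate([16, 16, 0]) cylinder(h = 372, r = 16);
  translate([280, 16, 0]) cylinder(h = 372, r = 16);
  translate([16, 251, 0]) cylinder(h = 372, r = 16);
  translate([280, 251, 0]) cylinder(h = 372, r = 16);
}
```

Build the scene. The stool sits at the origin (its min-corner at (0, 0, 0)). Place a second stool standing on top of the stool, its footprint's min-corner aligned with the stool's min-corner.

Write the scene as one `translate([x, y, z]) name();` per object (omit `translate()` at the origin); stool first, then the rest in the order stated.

stool();
translate([0, 0, 433]) stool_2();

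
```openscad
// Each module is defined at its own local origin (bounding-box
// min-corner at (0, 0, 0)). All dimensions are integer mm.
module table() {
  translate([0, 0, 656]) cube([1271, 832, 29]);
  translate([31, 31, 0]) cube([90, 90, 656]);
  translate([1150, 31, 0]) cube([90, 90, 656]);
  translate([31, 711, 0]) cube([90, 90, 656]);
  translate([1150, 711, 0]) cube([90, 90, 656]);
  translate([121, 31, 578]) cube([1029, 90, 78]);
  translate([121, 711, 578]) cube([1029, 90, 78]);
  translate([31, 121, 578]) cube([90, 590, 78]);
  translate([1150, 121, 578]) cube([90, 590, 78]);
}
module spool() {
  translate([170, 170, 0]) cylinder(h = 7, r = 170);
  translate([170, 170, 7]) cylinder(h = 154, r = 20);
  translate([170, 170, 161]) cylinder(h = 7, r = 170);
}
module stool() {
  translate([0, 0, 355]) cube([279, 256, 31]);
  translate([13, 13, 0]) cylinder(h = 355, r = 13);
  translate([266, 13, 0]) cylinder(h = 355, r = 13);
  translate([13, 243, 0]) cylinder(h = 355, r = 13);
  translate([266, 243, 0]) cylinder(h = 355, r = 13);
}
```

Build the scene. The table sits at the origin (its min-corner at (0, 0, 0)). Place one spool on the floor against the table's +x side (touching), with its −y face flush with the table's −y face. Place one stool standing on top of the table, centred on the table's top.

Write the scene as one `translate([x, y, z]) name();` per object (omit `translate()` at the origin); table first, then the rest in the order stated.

table();
translate([1271, 0, 0]) spool();
translate([496, 288, 685]) stool();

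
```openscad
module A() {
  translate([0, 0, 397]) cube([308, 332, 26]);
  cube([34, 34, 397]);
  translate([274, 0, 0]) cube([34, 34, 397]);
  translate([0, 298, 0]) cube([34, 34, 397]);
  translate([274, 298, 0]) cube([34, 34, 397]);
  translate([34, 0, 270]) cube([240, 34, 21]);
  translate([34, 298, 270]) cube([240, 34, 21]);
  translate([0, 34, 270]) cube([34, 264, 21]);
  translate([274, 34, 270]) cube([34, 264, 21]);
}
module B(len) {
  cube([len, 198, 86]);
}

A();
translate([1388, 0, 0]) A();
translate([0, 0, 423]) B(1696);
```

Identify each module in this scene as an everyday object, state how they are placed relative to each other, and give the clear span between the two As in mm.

Second stool starts at x = 1388; first ends at x = 308; clear span = 1388 − 308 = 1080 mm.

A is a stool. B is a beam. A beam spans the tops of two stools. The clear span between the two stools is 1080 mm.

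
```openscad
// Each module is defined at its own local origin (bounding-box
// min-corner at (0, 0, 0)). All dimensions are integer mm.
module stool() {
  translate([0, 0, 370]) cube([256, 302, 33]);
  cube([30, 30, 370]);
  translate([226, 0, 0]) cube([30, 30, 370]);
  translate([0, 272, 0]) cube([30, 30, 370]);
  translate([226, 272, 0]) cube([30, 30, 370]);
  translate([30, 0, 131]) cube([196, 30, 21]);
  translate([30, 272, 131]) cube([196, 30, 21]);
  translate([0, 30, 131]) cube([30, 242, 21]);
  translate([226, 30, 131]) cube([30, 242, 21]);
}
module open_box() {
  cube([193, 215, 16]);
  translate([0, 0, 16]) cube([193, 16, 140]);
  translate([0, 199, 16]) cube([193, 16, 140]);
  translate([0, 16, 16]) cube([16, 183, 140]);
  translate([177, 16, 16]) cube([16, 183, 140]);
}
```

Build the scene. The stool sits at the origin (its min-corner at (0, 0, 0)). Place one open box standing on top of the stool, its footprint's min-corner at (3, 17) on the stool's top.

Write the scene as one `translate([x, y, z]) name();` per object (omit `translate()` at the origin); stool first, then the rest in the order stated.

stool();
translate([3, 17, 403]) open_box();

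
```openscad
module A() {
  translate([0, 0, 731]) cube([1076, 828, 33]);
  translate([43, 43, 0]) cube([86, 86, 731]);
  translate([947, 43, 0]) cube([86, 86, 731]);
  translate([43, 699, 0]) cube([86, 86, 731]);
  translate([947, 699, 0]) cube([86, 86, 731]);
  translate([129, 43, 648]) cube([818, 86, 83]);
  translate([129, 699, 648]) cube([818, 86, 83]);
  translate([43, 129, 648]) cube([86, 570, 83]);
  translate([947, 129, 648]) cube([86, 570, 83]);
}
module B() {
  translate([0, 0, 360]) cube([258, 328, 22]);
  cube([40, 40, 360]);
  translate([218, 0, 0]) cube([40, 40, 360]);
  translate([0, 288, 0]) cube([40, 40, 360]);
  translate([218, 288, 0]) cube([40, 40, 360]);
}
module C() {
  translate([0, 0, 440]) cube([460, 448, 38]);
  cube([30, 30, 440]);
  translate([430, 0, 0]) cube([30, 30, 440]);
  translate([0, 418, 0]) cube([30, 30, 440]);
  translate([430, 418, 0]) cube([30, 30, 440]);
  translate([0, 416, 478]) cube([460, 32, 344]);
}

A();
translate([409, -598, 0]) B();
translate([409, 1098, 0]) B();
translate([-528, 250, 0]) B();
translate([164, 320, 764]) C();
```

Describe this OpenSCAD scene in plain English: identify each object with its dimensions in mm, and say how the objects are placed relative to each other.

A is a table: top 1076 mm (x) × 828 mm (y), 33 mm thick, upper face at z = 764 mm, on four 86×86 mm square legs, each inset 43 mm from the nearest pair of top edges, running from z = 0 to the bottom of the top. Four apron rails, 86 mm thick and 83 mm tall, run between adjacent legs with their top edges flush with the underside of the top and their outer faces flush with the legs' outer faces.

B is a four-legged stool. The seat is 258×328 mm, 22 mm thick, top at z = 382 mm. It stands on four square legs, each 40×40 mm in cross-section, from z = 0 to the seat underside, each flush with a corner of the seat.

C is a chair. The seat is a 460×448×38 mm slab with its top at z = 478 mm, on four 30×30 mm corner legs (flush with the seat edges, standing on z = 0). A flat backrest 32 mm thick, 344 mm tall, spans the full seat width and rises from the seat top along its +y edge, rear face flush with the rear of the seat.

Three stools sit around the table at the −y, +y, −x sides. The chair is on top of the table.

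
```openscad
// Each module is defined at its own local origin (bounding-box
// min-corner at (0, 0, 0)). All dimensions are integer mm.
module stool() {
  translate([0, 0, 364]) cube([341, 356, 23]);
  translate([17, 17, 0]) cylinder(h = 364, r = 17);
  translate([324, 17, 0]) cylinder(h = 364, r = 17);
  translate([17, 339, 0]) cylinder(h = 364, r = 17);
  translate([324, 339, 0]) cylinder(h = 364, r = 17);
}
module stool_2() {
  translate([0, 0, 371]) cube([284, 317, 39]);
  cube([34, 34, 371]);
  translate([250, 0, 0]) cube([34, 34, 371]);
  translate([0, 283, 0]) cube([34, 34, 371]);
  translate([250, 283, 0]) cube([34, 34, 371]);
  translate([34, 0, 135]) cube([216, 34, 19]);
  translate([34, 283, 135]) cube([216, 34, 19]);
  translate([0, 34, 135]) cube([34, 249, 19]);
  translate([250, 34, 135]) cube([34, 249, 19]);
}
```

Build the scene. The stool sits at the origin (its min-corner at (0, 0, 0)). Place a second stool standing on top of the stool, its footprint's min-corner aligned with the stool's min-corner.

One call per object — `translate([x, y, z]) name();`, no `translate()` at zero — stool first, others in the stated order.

stool();
translate([0, 0, 387]) stool_2();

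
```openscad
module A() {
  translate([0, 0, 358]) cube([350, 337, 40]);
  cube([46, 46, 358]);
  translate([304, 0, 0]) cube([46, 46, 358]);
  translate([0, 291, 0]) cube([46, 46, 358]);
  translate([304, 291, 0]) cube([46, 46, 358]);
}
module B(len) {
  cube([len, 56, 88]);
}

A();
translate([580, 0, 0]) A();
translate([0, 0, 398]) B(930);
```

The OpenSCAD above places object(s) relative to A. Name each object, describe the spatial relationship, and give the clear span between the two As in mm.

Second stool starts at x = 580; first ends at x = 350; clear span = 580 − 350 = 230 mm.

A is a stool. B is a beam. A beam spans the tops of two stools. The clear span between the two stools is 230 mm.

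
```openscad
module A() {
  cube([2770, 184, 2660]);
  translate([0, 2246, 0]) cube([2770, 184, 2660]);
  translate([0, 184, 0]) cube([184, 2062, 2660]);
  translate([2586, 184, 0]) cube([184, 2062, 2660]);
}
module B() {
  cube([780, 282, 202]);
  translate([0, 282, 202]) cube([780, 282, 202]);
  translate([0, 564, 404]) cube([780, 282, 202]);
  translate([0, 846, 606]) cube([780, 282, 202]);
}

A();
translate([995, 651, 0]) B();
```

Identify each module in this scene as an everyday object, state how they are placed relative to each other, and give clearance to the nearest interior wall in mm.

A is a house frame. B is a staircase. The staircase sits inside the house frame, centred. The clearance to the nearest interior wall is 467 mm.

Clearances: x = 811, y = 467; minimum 467 mm.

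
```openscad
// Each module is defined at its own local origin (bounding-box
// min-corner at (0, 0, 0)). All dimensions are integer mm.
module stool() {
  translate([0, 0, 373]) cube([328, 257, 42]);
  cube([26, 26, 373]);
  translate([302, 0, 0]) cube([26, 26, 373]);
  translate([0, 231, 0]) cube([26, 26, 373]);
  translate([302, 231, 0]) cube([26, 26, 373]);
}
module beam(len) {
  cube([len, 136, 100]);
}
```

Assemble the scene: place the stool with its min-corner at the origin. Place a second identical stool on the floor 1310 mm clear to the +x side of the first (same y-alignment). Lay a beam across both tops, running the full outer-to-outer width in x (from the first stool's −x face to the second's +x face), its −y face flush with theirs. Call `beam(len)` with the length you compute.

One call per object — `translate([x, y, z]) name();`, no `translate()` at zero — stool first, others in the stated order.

stool();
translate([1638, 0, 0]) stool();
translate([0, 0, 415]) beam(1966);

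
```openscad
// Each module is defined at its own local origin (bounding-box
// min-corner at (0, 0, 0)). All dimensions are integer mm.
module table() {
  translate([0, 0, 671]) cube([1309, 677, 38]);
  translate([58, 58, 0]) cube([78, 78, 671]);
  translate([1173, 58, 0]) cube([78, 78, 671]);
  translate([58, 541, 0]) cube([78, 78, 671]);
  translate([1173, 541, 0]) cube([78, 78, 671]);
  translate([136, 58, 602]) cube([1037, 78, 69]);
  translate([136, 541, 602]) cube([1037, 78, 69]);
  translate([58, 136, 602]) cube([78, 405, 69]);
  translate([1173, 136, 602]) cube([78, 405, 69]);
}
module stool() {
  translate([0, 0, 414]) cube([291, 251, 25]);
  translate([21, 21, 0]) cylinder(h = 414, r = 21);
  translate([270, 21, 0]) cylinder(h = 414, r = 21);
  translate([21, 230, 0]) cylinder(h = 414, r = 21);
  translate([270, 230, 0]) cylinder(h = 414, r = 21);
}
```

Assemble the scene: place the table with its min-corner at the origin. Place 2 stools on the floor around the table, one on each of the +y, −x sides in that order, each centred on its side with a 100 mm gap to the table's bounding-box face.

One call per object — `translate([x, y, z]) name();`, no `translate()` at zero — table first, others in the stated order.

table();
translate([509, 777, 0]) stool();
translate([-391, 213, 0]) stool();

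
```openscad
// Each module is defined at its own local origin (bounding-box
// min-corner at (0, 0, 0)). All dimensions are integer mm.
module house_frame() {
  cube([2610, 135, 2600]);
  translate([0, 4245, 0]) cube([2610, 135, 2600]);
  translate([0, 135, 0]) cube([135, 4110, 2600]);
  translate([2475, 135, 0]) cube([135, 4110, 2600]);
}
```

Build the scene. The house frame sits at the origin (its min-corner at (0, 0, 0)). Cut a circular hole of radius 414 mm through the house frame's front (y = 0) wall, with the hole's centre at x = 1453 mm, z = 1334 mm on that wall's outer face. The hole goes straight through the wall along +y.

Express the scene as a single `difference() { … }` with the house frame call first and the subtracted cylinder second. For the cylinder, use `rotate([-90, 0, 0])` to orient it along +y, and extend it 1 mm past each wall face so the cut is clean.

difference() {
  house_frame();
  translate([1453, -1, 1334]) rotate([-90, 0, 0]) cylinder(h = 137, r = 414);
}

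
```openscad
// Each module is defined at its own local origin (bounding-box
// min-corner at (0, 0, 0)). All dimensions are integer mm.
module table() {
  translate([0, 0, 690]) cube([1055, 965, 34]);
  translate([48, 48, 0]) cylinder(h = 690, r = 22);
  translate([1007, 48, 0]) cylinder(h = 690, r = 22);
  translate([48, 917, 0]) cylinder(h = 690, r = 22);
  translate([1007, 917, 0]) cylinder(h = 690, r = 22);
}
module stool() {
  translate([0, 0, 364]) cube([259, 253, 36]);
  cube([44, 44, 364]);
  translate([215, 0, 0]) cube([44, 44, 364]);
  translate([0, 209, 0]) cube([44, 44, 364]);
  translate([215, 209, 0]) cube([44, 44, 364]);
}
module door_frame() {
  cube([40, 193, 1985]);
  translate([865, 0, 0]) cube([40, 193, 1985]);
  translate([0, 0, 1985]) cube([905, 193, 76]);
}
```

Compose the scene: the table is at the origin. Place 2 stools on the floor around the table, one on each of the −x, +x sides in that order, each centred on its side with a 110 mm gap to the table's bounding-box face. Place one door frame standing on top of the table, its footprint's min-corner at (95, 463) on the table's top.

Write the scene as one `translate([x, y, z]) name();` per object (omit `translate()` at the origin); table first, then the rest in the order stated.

table();
translate([-369, 356, 0]) stool();
translate([1165, 356, 0]) stool();
translate([95, 463, 724]) door_frame();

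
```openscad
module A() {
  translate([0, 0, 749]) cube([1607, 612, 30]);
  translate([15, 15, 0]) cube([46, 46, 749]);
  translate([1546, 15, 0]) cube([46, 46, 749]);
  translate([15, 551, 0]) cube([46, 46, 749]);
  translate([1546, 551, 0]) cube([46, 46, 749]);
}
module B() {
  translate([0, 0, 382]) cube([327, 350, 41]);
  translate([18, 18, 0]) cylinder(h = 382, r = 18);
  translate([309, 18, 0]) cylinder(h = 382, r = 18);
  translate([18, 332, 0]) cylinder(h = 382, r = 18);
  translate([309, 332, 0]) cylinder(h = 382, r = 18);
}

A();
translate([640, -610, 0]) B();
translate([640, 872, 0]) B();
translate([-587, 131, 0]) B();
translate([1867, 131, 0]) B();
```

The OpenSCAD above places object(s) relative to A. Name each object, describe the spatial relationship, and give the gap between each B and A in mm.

Each stool's nearest face is 260 mm from the table's bounding box.

A is a table. B is a stool. Four stools sit around the table at the −y, +y, −x, +x sides. The gap between each stool and the table is 260 mm.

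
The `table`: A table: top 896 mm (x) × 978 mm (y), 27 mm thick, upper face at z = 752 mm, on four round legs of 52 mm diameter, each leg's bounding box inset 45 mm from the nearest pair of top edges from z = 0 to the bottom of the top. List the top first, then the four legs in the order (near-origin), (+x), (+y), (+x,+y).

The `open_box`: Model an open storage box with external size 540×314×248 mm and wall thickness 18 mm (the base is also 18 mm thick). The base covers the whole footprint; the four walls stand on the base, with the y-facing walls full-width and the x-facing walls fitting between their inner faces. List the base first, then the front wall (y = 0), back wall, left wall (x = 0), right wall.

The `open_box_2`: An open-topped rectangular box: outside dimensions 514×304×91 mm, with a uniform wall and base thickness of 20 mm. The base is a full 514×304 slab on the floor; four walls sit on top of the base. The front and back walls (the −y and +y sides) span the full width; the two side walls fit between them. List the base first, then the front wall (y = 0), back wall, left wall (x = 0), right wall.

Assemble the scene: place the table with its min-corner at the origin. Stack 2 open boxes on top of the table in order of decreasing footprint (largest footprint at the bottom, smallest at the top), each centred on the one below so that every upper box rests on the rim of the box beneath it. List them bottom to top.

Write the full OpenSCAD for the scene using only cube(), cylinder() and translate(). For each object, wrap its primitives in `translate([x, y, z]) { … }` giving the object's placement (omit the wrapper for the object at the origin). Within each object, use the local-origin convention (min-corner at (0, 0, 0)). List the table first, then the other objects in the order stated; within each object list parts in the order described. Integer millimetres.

translate([0, 0, 725]) cube([896, 978, 27]);
translate([71, 71, 0]) cylinder(h = 725, r = 26);
translate([825, 71, 0]) cylinder(h = 725, r = 26);
translate([71, 907, 0]) cylinder(h = 725, r = 26);
translate([825, 907, 0]) cylinder(h = 725, r = 26);
translate([178, 332, 752]) {
  cube([540, 314, 18]);
  translate([0, 0, 18]) cube([540, 18, 230]);
  translate([0, 296, 18]) cube([540, 18, 230]);
  translate([0, 18, 18]) cube([18, 278, 230]);
  translate([522, 18, 18]) cube([18, 278, 230]);
}
translate([191, 337, 1000]) {
  cube([514, 304, 20]);
  translate([0, 0, 20]) cube([514, 20, 71]);
  translate([0, 284, 20]) cube([514, 20, 71]);
  translate([0, 20, 20]) cube([20, 264, 71]);
  translate([494, 20, 20]) cube([20, 264, 71]);
}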